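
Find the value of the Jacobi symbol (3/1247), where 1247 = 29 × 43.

Reciprocity: 3 ≡ 3 and 1247 ≡ 3 (mod 4), so (3/1247) = −(1247/3).
Reduce top mod 3: now compute (2/3).
Pull out 2: since 3 ≡ 3 (mod 8), (2/3) = -1.
Reached (1/3) = 1. Collecting the sign flips along the way, the symbol is +1.

1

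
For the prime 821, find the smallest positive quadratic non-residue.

2

(2/821) = −1, so 2 is the smallest positive non-residue mod 821.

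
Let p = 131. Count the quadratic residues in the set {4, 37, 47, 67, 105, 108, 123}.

4

(4/131) = +1 → QR.
(37/131) = -1 → non-residue.
(47/131) = -1 → non-residue.
(67/131) = -1 → non-residue.
(105/131) = +1 → QR.
(108/131) = +1 → QR.
(123/131) = +1 → QR.
Total quadratic residues among the 7: 4.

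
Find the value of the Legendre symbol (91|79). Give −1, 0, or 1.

-1

Euler's criterion: (91/79) ≡ 12^39 (mod 79).
12^2 ≡ 65 (mod 79)
12^4 ≡ 38 (mod 79)
12^8 ≡ 22 (mod 79)
12^16 ≡ 10 (mod 79)
12^32 ≡ 21 (mod 79)
12^39 = 12^(32+4+2+1) ≡ 78 (mod 79).
Result is 78 ≡ −1, so (91/79) = −1.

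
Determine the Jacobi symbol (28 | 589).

1

Pull out 2^2: since 589 ≡ 5 (mod 8), (2/589) = -1, so (2/589)^2 = +1.
Reciprocity: 7 ≡ 3 and 589 ≡ 1 (mod 4), so (7/589) = +(589/7).
Reduce top mod 7: now compute (1/7).
Reached (1/7) = 1. Collecting the sign flips along the way, the symbol is +1.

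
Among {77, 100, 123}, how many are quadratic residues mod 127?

(77/127) = -1 → non-residue.
(100/127) = +1 → QR.
(123/127) = -1 → non-residue.
Total quadratic residues among the 3: 1.

1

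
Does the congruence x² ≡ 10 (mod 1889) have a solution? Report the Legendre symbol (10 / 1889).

1

Pull out 2: since 1889 ≡ 1 (mod 8), (2/1889) = +1.
Reciprocity: 5 ≡ 1 and 1889 ≡ 1 (mod 4), so (5/1889) = +(1889/5).
Reduce top mod 5: now compute (4/5).
Pull out 2^2: since 5 ≡ 5 (mod 8), (2/5) = -1, so (2/5)^2 = +1.
Reached (1/5) = 1. Collecting the sign flips along the way, the symbol is +1.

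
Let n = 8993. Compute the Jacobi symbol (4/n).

Pull out 2^2: since 8993 ≡ 1 (mod 8), (2/8993) = +1, so (2/8993)^2 = +1.
Reached (1/8993) = 1. Collecting the sign flips along the way, the symbol is +1.

1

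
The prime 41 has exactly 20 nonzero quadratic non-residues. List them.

3 6 7 11 12 13 14 15 17 19 22 24 26 27 28 29 30 34 35 38

Square k = 1,…,20 (k and 41−k give the same square):
1²=1, 2²=4, 3²=9, 4²=16, 5²=25, 6²=36, 7²≡8, 8²≡23, 9²≡40, 10²≡18, 11²≡39, 12²≡21, 13²≡5, 14²≡32, 15²≡20, 16²≡10, 17²≡2, 18²≡37, 19²≡33, 20²≡31 (mod 41).
The residues are {1, 2, 4, 5, 8, 9, 10, 16, 18, 20, 21, 23, 25, 31, 32, 33, 36, 37, 39, 40}; the non-residues are the remaining 20 nonzero classes.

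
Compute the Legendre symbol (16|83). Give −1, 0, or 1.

1

Pull out 2^4: since 83 ≡ 3 (mod 8), (2/83) = -1, so (2/83)^4 = +1.
Reached (1/83) = 1. Collecting the sign flips along the way, the symbol is +1.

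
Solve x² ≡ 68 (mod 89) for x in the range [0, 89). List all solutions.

89 ≡ 1 (mod 4), so we find a root by search.
Trying successive values, 35² = 1225 ≡ 68 (mod 89). The other root is 89 − 35 = 54.

35, 54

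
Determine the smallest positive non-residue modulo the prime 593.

3

(2/593) = +1, so 2 is a residue.
(3/593) = −1, so 3 is the smallest positive non-residue mod 593.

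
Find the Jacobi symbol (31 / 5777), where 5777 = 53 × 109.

-1

Reciprocity: 31 ≡ 3 and 5777 ≡ 1 (mod 4), so (31/5777) = +(5777/31).
Reduce top mod 31: now compute (11/31).
Reciprocity: 11 ≡ 3 and 31 ≡ 3 (mod 4), so (11/31) = −(31/11).
Reduce top mod 11: now compute (9/11).
Reciprocity: 9 ≡ 1 and 11 ≡ 3 (mod 4), so (9/11) = +(11/9).
Reduce top mod 9: now compute (2/9).
Pull out 2: since 9 ≡ 1 (mod 8), (2/9) = +1.
Reached (1/9) = 1. Collecting the sign flips along the way, the symbol is -1.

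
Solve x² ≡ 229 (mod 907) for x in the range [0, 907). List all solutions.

Since 907 ≡ 3 (mod 4), a square root of 229 is 229^((907+1)/4) = 229^227 mod 907.
Repeated squaring: 229^2≡742, 229^4≡15, 229^8≡225, 229^16≡740, 229^32≡679, 229^64≡285, 229^128≡502 (mod 907).
229^227 = 229^(128+64+32+2+1) ≡ 455 (mod 907).
Check: 455² = 207025 ≡ 229 (mod 907). The two roots are 452 and 455.

452, 455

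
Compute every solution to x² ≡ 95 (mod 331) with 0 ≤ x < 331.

Since 331 ≡ 3 (mod 4), a square root of 95 is 95^((331+1)/4) = 95^83 mod 331.
Repeated squaring: 95^2≡88, 95^4≡131, 95^8≡280, 95^16≡284, 95^32≡223, 95^64≡79 (mod 331).
95^83 = 95^(64+16+2+1) ≡ 169 (mod 331).
Check: 169² = 28561 ≡ 95 (mod 331). The two roots are 162 and 169.

162, 169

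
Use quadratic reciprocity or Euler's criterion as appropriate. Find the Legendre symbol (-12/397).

1

Euler's criterion: (-12/397) ≡ 385^198 (mod 397).
385^2 ≡ 144 (mod 397)
385^4 ≡ 92 (mod 397)
385^8 ≡ 127 (mod 397)
385^16 ≡ 249 (mod 397)
385^32 ≡ 69 (mod 397)
385^64 ≡ 394 (mod 397)
385^128 ≡ 9 (mod 397)
385^198 = 385^(128+64+4+2) ≡ 1 (mod 397).
Result is 1, so (-12/397) = 1.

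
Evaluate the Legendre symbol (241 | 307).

-1

Reciprocity: 241 ≡ 1 and 307 ≡ 3 (mod 4), so (241/307) = +(307/241).
Reduce top mod 241: now compute (66/241).
Pull out 2: since 241 ≡ 1 (mod 8), (2/241) = +1.
Reciprocity: 33 ≡ 1 and 241 ≡ 1 (mod 4), so (33/241) = +(241/33).
Reduce top mod 33: now compute (10/33).
Pull out 2: since 33 ≡ 1 (mod 8), (2/33) = +1.
Reciprocity: 5 ≡ 1 and 33 ≡ 1 (mod 4), so (5/33) = +(33/5).
Reduce top mod 5: now compute (3/5).
Reciprocity: 3 ≡ 3 and 5 ≡ 1 (mod 4), so (3/5) = +(5/3).
Reduce top mod 3: now compute (2/3).
Pull out 2: since 3 ≡ 3 (mod 8), (2/3) = -1.
Reached (1/3) = 1. Collecting the sign flips along the way, the symbol is -1.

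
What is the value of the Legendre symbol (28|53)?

Euler's criterion: (28/53) ≡ 28^26 (mod 53).
28^2 ≡ 42 (mod 53)
28^4 ≡ 15 (mod 53)
28^8 ≡ 13 (mod 53)
28^16 ≡ 10 (mod 53)
28^26 = 28^(16+8+2) ≡ 1 (mod 53).
Result is 1, so (28/53) = 1.

1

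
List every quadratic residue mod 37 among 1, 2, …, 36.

1 3 4 7 9 10 11 12 16 21 25 26 27 28 30 33 34 36

Square k = 1,…,18 (k and 37−k give the same square):
1²=1, 2²=4, 3²=9, 4²=16, 5²=25, 6²=36, 7²≡12, 8²≡27, 9²≡7, 10²≡26, 11²≡10, 12²≡33, 13²≡21, 14²≡11, 15²≡3, 16²≡34, 17²≡30, 18²≡28 (mod 37).
So the quadratic residues mod 37 are {1, 3, 4, 7, 9, 10, 11, 12, 16, 21, 25, 26, 27, 28, 30, 33, 34, 36}.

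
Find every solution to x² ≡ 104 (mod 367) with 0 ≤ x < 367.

180, 187

Since 367 ≡ 3 (mod 4), a square root of 104 is 104^((367+1)/4) = 104^92 mod 367.
Repeated squaring: 104^2≡173, 104^4≡202, 104^8≡67, 104^16≡85, 104^32≡252, 104^64≡13 (mod 367).
104^92 = 104^(64+16+8+4) ≡ 187 (mod 367).
Check: 187² = 34969 ≡ 104 (mod 367). The two roots are 180 and 187.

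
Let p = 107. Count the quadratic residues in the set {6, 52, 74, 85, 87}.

3

(6/107) = -1 → non-residue.
(52/107) = +1 → QR.
(74/107) = -1 → non-residue.
(85/107) = +1 → QR.
(87/107) = +1 → QR.
Total quadratic residues among the 5: 3.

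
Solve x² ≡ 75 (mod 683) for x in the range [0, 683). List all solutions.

Since 683 ≡ 3 (mod 4), a square root of 75 is 75^((683+1)/4) = 75^171 mod 683.
Repeated squaring: 75^2≡161, 75^4≡650, 75^8≡406, 75^16≡233, 75^32≡332, 75^64≡261, 75^128≡504 (mod 683).
75^171 = 75^(128+32+8+2+1) ≡ 185 (mod 683).
Check: 185² = 34225 ≡ 75 (mod 683). The two roots are 185 and 498.

185, 498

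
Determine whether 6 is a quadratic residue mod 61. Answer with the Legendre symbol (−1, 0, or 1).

-1

Pull out 2: since 61 ≡ 5 (mod 8), (2/61) = -1.
Reciprocity: 3 ≡ 3 and 61 ≡ 1 (mod 4), so (3/61) = +(61/3).
Reduce top mod 3: now compute (1/3).
Reached (1/3) = 1. Collecting the sign flips along the way, the symbol is -1.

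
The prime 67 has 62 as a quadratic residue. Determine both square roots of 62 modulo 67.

14, 53

Since 67 ≡ 3 (mod 4), a square root of 62 is 62^((67+1)/4) = 62^17 mod 67.
Repeated squaring: 62^2≡25, 62^4≡22, 62^8≡15, 62^16≡24 (mod 67).
62^17 = 62^(16+1) ≡ 14 (mod 67).
Check: 14² = 196 ≡ 62 (mod 67). The two roots are 14 and 53.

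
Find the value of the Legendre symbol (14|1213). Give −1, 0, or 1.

Pull out 2: since 1213 ≡ 5 (mod 8), (2/1213) = -1.
Reciprocity: 7 ≡ 3 and 1213 ≡ 1 (mod 4), so (7/1213) = +(1213/7).
Reduce top mod 7: now compute (2/7).
Pull out 2: since 7 ≡ 7 (mod 8), (2/7) = +1.
Reached (1/7) = 1. Collecting the sign flips along the way, the symbol is -1.

-1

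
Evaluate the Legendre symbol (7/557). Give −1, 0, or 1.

1

Reciprocity: 7 ≡ 3 and 557 ≡ 1 (mod 4), so (7/557) = +(557/7).
Reduce top mod 7: now compute (4/7).
Pull out 2^2: since 7 ≡ 7 (mod 8), (2/7) = +1, so (2/7)^2 = +1.
Reached (1/7) = 1. Collecting the sign flips along the way, the symbol is +1.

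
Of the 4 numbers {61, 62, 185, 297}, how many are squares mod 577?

(61/577) = -1 → non-residue.
(62/577) = +1 → QR.
(185/577) = +1 → QR.
(297/577) = +1 → QR.
Total quadratic residues among the 4: 3.

3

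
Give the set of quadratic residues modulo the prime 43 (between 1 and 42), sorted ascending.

1 4 6 9 10 11 13 14 15 16 17 21 23 24 25 31 35 36 38 40 41

Square k = 1,…,21 (k and 43−k give the same square):
1²=1, 2²=4, 3²=9, 4²=16, 5²=25, 6²=36, 7²≡6, 8²≡21, 9²≡38, 10²≡14, 11²≡35, 12²≡15, 13²≡40, 14²≡24, 15²≡10, 16²≡41, 17²≡31, 18²≡23, 19²≡17, 20²≡13, 21²≡11 (mod 43).
So the quadratic residues mod 43 are {1, 4, 6, 9, 10, 11, 13, 14, 15, 16, 17, 21, 23, 24, 25, 31, 35, 36, 38, 40, 41}.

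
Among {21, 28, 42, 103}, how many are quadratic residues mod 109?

2

(21/109) = +1 → QR.
(28/109) = +1 → QR.
(42/109) = -1 → non-residue.
(103/109) = -1 → non-residue.
Total quadratic residues among the 4: 2.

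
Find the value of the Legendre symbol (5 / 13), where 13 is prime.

-1

Reciprocity: 5 ≡ 1 and 13 ≡ 1 (mod 4), so (5/13) = +(13/5).
Reduce top mod 5: now compute (3/5).
Reciprocity: 3 ≡ 3 and 5 ≡ 1 (mod 4), so (3/5) = +(5/3).
Reduce top mod 3: now compute (2/3).
Pull out 2: since 3 ≡ 3 (mod 8), (2/3) = -1.
Reached (1/3) = 1. Collecting the sign flips along the way, the symbol is -1.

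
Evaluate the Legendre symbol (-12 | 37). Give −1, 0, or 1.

First reduce: -12 ≡ 25 (mod 37).
Reciprocity: 25 ≡ 1 and 37 ≡ 1 (mod 4), so (25/37) = +(37/25).
Reduce top mod 25: now compute (12/25).
Pull out 2^2: since 25 ≡ 1 (mod 8), (2/25) = +1, so (2/25)^2 = +1.
Reciprocity: 3 ≡ 3 and 25 ≡ 1 (mod 4), so (3/25) = +(25/3).
Reduce top mod 3: now compute (1/3).
Reached (1/3) = 1. Collecting the sign flips along the way, the symbol is +1.

1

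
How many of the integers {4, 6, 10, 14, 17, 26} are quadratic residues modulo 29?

2

(4/29) = +1 → QR.
(6/29) = +1 → QR.
(10/29) = -1 → non-residue.
(14/29) = -1 → non-residue.
(17/29) = -1 → non-residue.
(26/29) = -1 → non-residue.
Total quadratic residues among the 6: 2.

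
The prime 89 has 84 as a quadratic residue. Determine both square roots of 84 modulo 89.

89 ≡ 1 (mod 4), so we find a root by search.
Trying successive values, 23² = 529 ≡ 84 (mod 89). The other root is 89 − 23 = 66.

23, 66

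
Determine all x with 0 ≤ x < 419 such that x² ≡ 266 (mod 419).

162, 257

Since 419 ≡ 3 (mod 4), a square root of 266 is 266^((419+1)/4) = 266^105 mod 419.
Repeated squaring: 266^2≡364, 266^4≡92, 266^8≡84, 266^16≡352, 266^32≡299, 266^64≡154 (mod 419).
266^105 = 266^(64+32+8+1) ≡ 257 (mod 419).
Check: 257² = 66049 ≡ 266 (mod 419). The two roots are 162 and 257.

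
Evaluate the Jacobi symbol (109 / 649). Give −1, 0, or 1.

Reciprocity: 109 ≡ 1 and 649 ≡ 1 (mod 4), so (109/649) = +(649/109).
Reduce top mod 109: now compute (104/109).
Pull out 2^3: since 109 ≡ 5 (mod 8), (2/109) = -1, so (2/109)^3 = -1.
Reciprocity: 13 ≡ 1 and 109 ≡ 1 (mod 4), so (13/109) = +(109/13).
Reduce top mod 13: now compute (5/13).
Reciprocity: 5 ≡ 1 and 13 ≡ 1 (mod 4), so (5/13) = +(13/5).
Reduce top mod 5: now compute (3/5).
Reciprocity: 3 ≡ 3 and 5 ≡ 1 (mod 4), so (3/5) = +(5/3).
Reduce top mod 3: now compute (2/3).
Pull out 2: since 3 ≡ 3 (mod 8), (2/3) = -1.
Reached (1/3) = 1. Collecting the sign flips along the way, the symbol is +1.

1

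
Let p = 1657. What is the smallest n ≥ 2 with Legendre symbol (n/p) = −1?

5

(2/1657) = +1, so 2 is a residue.
(3/1657) = +1, so 3 is a residue.
(4/1657) = +1, so 4 is a residue.
(5/1657) = −1, so 5 is the smallest positive non-residue mod 1657.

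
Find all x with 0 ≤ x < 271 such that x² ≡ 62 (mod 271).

89, 182

Since 271 ≡ 3 (mod 4), a square root of 62 is 62^((271+1)/4) = 62^68 mod 271.
Repeated squaring: 62^2≡50, 62^4≡61, 62^8≡198, 62^16≡180, 62^32≡151, 62^64≡37 (mod 271).
62^68 = 62^(64+4) ≡ 89 (mod 271).
Check: 89² = 7921 ≡ 62 (mod 271). The two roots are 89 and 182.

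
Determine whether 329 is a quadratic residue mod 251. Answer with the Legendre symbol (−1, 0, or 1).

-1

Euler's criterion: (329/251) ≡ 78^125 (mod 251).
78^2 ≡ 60 (mod 251)
78^4 ≡ 86 (mod 251)
78^8 ≡ 117 (mod 251)
78^16 ≡ 135 (mod 251)
78^32 ≡ 153 (mod 251)
78^64 ≡ 66 (mod 251)
78^125 = 78^(64+32+16+8+4+1) ≡ 250 (mod 251).
Result is 250 ≡ −1, so (329/251) = −1.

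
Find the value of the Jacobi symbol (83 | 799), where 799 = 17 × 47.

1

Reciprocity: 83 ≡ 3 and 799 ≡ 3 (mod 4), so (83/799) = −(799/83).
Reduce top mod 83: now compute (52/83).
Pull out 2^2: since 83 ≡ 3 (mod 8), (2/83) = -1, so (2/83)^2 = +1.
Reciprocity: 13 ≡ 1 and 83 ≡ 3 (mod 4), so (13/83) = +(83/13).
Reduce top mod 13: now compute (5/13).
Reciprocity: 5 ≡ 1 and 13 ≡ 1 (mod 4), so (5/13) = +(13/5).
Reduce top mod 5: now compute (3/5).
Reciprocity: 3 ≡ 3 and 5 ≡ 1 (mod 4), so (3/5) = +(5/3).
Reduce top mod 3: now compute (2/3).
Pull out 2: since 3 ≡ 3 (mod 8), (2/3) = -1.
Reached (1/3) = 1. Collecting the sign flips along the way, the symbol is +1.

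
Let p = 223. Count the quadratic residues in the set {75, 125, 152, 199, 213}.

3

(75/223) = -1 → non-residue.
(125/223) = -1 → non-residue.
(152/223) = +1 → QR.
(199/223) = +1 → QR.
(213/223) = +1 → QR.
Total quadratic residues among the 5: 3.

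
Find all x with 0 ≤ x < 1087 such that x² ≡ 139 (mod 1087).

313, 774

Since 1087 ≡ 3 (mod 4), a square root of 139 is 139^((1087+1)/4) = 139^272 mod 1087.
Repeated squaring: 139^2≡842, 139^4≡240, 139^8≡1076, 139^16≡121, 139^32≡510, 139^64≡307, 139^128≡767, 139^256≡222 (mod 1087).
139^272 = 139^(256+16) ≡ 774 (mod 1087).
Check: 774² = 599076 ≡ 139 (mod 1087). The two roots are 313 and 774.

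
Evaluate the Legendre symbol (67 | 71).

-1

Reciprocity: 67 ≡ 3 and 71 ≡ 3 (mod 4), so (67/71) = −(71/67).
Reduce top mod 67: now compute (4/67).
Pull out 2^2: since 67 ≡ 3 (mod 8), (2/67) = -1, so (2/67)^2 = +1.
Reached (1/67) = 1. Collecting the sign flips along the way, the symbol is -1.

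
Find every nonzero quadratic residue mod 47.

1 2 3 4 6 7 8 9 12 14 16 17 18 21 24 25 27 28 32 34 36 37 42

Square k = 1,…,23 (k and 47−k give the same square):
1²=1, 2²=4, 3²=9, 4²=16, 5²=25, 6²=36, 7²≡2, 8²≡17, 9²≡34, 10²≡6, 11²≡27, 12²≡3, 13²≡28, 14²≡8, 15²≡37, 16²≡21, 17²≡7, 18²≡42, 19²≡32, 20²≡24, 21²≡18, 22²≡14, 23²≡12 (mod 47).
So the quadratic residues mod 47 are {1, 2, 3, 4, 6, 7, 8, 9, 12, 14, 16, 17, 18, 21, 24, 25, 27, 28, 32, 34, 36, 37, 42}.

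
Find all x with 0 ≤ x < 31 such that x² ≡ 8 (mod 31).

Since 31 ≡ 3 (mod 4), a square root of 8 is 8^((31+1)/4) = 8^8 mod 31.
Repeated squaring: 8^2≡2, 8^4≡4, 8^8≡16 (mod 31).
8^8 = 8^(8) ≡ 16 (mod 31).
Check: 16² = 256 ≡ 8 (mod 31). The two roots are 15 and 16.

15, 16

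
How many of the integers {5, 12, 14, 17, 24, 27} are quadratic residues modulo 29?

2

(5/29) = +1 → QR.
(12/29) = -1 → non-residue.
(14/29) = -1 → non-residue.
(17/29) = -1 → non-residue.
(24/29) = +1 → QR.
(27/29) = -1 → non-residue.
Total quadratic residues among the 6: 2.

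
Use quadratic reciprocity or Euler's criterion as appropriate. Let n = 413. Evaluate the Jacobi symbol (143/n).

-1

Reciprocity: 143 ≡ 3 and 413 ≡ 1 (mod 4), so (143/413) = +(413/143).
Reduce top mod 143: now compute (127/143).
Reciprocity: 127 ≡ 3 and 143 ≡ 3 (mod 4), so (127/143) = −(143/127).
Reduce top mod 127: now compute (16/127).
Pull out 2^4: since 127 ≡ 7 (mod 8), (2/127) = +1, so (2/127)^4 = +1.
Reached (1/127) = 1. Collecting the sign flips along the way, the symbol is -1.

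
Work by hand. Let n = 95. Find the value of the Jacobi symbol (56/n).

Pull out 2^3: since 95 ≡ 7 (mod 8), (2/95) = +1, so (2/95)^3 = +1.
Reciprocity: 7 ≡ 3 and 95 ≡ 3 (mod 4), so (7/95) = −(95/7).
Reduce top mod 7: now compute (4/7).
Pull out 2^2: since 7 ≡ 7 (mod 8), (2/7) = +1, so (2/7)^2 = +1.
Reached (1/7) = 1. Collecting the sign flips along the way, the symbol is -1.

-1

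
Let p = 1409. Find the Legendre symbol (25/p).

Reciprocity: 25 ≡ 1 and 1409 ≡ 1 (mod 4), so (25/1409) = +(1409/25).
Reduce top mod 25: now compute (9/25).
Reciprocity: 9 ≡ 1 and 25 ≡ 1 (mod 4), so (9/25) = +(25/9).
Reduce top mod 9: now compute (7/9).
Reciprocity: 7 ≡ 3 and 9 ≡ 1 (mod 4), so (7/9) = +(9/7).
Reduce top mod 7: now compute (2/7).
Pull out 2: since 7 ≡ 7 (mod 8), (2/7) = +1.
Reached (1/7) = 1. Collecting the sign flips along the way, the symbol is +1.

1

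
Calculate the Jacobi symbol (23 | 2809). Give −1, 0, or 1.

Reciprocity: 23 ≡ 3 and 2809 ≡ 1 (mod 4), so (23/2809) = +(2809/23).
Reduce top mod 23: now compute (3/23).
Reciprocity: 3 ≡ 3 and 23 ≡ 3 (mod 4), so (3/23) = −(23/3).
Reduce top mod 3: now compute (2/3).
Pull out 2: since 3 ≡ 3 (mod 8), (2/3) = -1.
Reached (1/3) = 1. Collecting the sign flips along the way, the symbol is +1.

1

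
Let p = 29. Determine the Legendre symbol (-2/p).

Euler's criterion: (-2/29) ≡ 27^14 (mod 29).
27^2 ≡ 4 (mod 29)
27^4 ≡ 16 (mod 29)
27^8 ≡ 24 (mod 29)
27^14 = 27^(8+4+2) ≡ 28 (mod 29).
Result is 28 ≡ −1, so (-2/29) = −1.

-1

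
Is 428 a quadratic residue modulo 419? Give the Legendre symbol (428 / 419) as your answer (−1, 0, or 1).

1

First reduce: 428 ≡ 9 (mod 419).
Reciprocity: 9 ≡ 1 and 419 ≡ 3 (mod 4), so (9/419) = +(419/9).
Reduce top mod 9: now compute (5/9).
Reciprocity: 5 ≡ 1 and 9 ≡ 1 (mod 4), so (5/9) = +(9/5).
Reduce top mod 5: now compute (4/5).
Pull out 2^2: since 5 ≡ 5 (mod 8), (2/5) = -1, so (2/5)^2 = +1.
Reached (1/5) = 1. Collecting the sign flips along the way, the symbol is +1.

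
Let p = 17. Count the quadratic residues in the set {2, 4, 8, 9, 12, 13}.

(2/17) = +1 → QR.
(4/17) = +1 → QR.
(8/17) = +1 → QR.
(9/17) = +1 → QR.
(12/17) = -1 → non-residue.
(13/17) = +1 → QR.
Total quadratic residues among the 6: 5.

5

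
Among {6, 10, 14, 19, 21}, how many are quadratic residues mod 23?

(6/23) = +1 → QR.
(10/23) = -1 → non-residue.
(14/23) = -1 → non-residue.
(19/23) = -1 → non-residue.
(21/23) = -1 → non-residue.
Total quadratic residues among the 5: 1.

1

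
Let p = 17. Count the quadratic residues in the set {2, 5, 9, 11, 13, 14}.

(2/17) = +1 → QR.
(5/17) = -1 → non-residue.
(9/17) = +1 → QR.
(11/17) = -1 → non-residue.
(13/17) = +1 → QR.
(14/17) = -1 → non-residue.
Total quadratic residues among the 6: 3.

3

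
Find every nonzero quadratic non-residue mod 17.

Square k = 1,…,8 (k and 17−k give the same square):
1²=1, 2²=4, 3²=9, 4²=16, 5²≡8, 6²≡2, 7²≡15, 8²≡13 (mod 17).
The residues are {1, 2, 4, 8, 9, 13, 15, 16}; the non-residues are the remaining 8 nonzero classes.

3 5 6 7 10 11 12 14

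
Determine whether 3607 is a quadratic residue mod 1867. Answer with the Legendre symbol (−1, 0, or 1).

First reduce: 3607 ≡ 1740 (mod 1867).
Pull out 2^2: since 1867 ≡ 3 (mod 8), (2/1867) = -1, so (2/1867)^2 = +1.
Reciprocity: 435 ≡ 3 and 1867 ≡ 3 (mod 4), so (435/1867) = −(1867/435).
Reduce top mod 435: now compute (127/435).
Reciprocity: 127 ≡ 3 and 435 ≡ 3 (mod 4), so (127/435) = −(435/127).
Reduce top mod 127: now compute (54/127).
Pull out 2: since 127 ≡ 7 (mod 8), (2/127) = +1.
Reciprocity: 27 ≡ 3 and 127 ≡ 3 (mod 4), so (27/127) = −(127/27).
Reduce top mod 27: now compute (19/27).
Reciprocity: 19 ≡ 3 and 27 ≡ 3 (mod 4), so (19/27) = −(27/19).
Reduce top mod 19: now compute (8/19).
Pull out 2^3: since 19 ≡ 3 (mod 8), (2/19) = -1, so (2/19)^3 = -1.
Reached (1/19) = 1. Collecting the sign flips along the way, the symbol is -1.

-1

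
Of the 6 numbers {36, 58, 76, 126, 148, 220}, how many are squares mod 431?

(36/431) = +1 → QR.
(58/431) = +1 → QR.
(76/431) = +1 → QR.
(126/431) = -1 → non-residue.
(148/431) = -1 → non-residue.
(220/431) = +1 → QR.
Total quadratic residues among the 6: 4.

4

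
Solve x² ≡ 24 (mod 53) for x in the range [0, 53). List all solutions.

53 ≡ 1 (mod 4), so we find a root by search.
Trying successive values, 17² = 289 ≡ 24 (mod 53). The other root is 53 − 17 = 36.

17, 36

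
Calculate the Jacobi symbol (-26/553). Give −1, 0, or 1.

-1

First reduce: -26 ≡ 527 (mod 553).
Reciprocity: 527 ≡ 3 and 553 ≡ 1 (mod 4), so (527/553) = +(553/527).
Reduce top mod 527: now compute (26/527).
Pull out 2: since 527 ≡ 7 (mod 8), (2/527) = +1.
Reciprocity: 13 ≡ 1 and 527 ≡ 3 (mod 4), so (13/527) = +(527/13).
Reduce top mod 13: now compute (7/13).
Reciprocity: 7 ≡ 3 and 13 ≡ 1 (mod 4), so (7/13) = +(13/7).
Reduce top mod 7: now compute (6/7).
Pull out 2: since 7 ≡ 7 (mod 8), (2/7) = +1.
Reciprocity: 3 ≡ 3 and 7 ≡ 3 (mod 4), so (3/7) = −(7/3).
Reduce top mod 3: now compute (1/3).
Reached (1/3) = 1. Collecting the sign flips along the way, the symbol is -1.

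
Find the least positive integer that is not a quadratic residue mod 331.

2

(2/331) = −1, so 2 is the smallest positive non-residue mod 331.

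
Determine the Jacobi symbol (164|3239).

Pull out 2^2: since 3239 ≡ 7 (mod 8), (2/3239) = +1, so (2/3239)^2 = +1.
Reciprocity: 41 ≡ 1 and 3239 ≡ 3 (mod 4), so (41/3239) = +(3239/41).
Reduce top mod 41: now compute (0/41).
Top reduces to 0: gcd > 1, so the symbol is 0.

0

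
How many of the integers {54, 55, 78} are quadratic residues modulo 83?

1

(54/83) = -1 → non-residue.
(55/83) = -1 → non-residue.
(78/83) = +1 → QR.
Total quadratic residues among the 3: 1.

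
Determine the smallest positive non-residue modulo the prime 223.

3

(2/223) = +1, so 2 is a residue.
(3/223) = −1, so 3 is the smallest positive non-residue mod 223.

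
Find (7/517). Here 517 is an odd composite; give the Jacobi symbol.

-1

Reciprocity: 7 ≡ 3 and 517 ≡ 1 (mod 4), so (7/517) = +(517/7).
Reduce top mod 7: now compute (6/7).
Pull out 2: since 7 ≡ 7 (mod 8), (2/7) = +1.
Reciprocity: 3 ≡ 3 and 7 ≡ 3 (mod 4), so (3/7) = −(7/3).
Reduce top mod 3: now compute (1/3).
Reached (1/3) = 1. Collecting the sign flips along the way, the symbol is -1.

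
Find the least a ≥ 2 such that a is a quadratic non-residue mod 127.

3

(2/127) = +1, so 2 is a residue.
(3/127) = −1, so 3 is the smallest positive non-residue mod 127.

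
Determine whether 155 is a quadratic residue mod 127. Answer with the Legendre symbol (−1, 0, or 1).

Euler's criterion: (155/127) ≡ 28^63 (mod 127).
28^2 ≡ 22 (mod 127)
28^4 ≡ 103 (mod 127)
28^8 ≡ 68 (mod 127)
28^16 ≡ 52 (mod 127)
28^32 ≡ 37 (mod 127)
28^63 = 28^(32+16+8+4+2+1) ≡ 126 (mod 127).
Result is 126 ≡ −1, so (155/127) = −1.

-1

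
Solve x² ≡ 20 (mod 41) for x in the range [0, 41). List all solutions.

15, 26

41 ≡ 1 (mod 4), so we find a root by search.
Trying successive values, 15² = 225 ≡ 20 (mod 41). The other root is 41 − 15 = 26.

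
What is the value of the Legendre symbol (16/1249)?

1

Pull out 2^4: since 1249 ≡ 1 (mod 8), (2/1249) = +1, so (2/1249)^4 = +1.
Reached (1/1249) = 1. Collecting the sign flips along the way, the symbol is +1.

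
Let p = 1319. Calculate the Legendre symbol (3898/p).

1

First reduce: 3898 ≡ 1260 (mod 1319).
Pull out 2^2: since 1319 ≡ 7 (mod 8), (2/1319) = +1, so (2/1319)^2 = +1.
Reciprocity: 315 ≡ 3 and 1319 ≡ 3 (mod 4), so (315/1319) = −(1319/315).
Reduce top mod 315: now compute (59/315).
Reciprocity: 59 ≡ 3 and 315 ≡ 3 (mod 4), so (59/315) = −(315/59).
Reduce top mod 59: now compute (20/59).
Pull out 2^2: since 59 ≡ 3 (mod 8), (2/59) = -1, so (2/59)^2 = +1.
Reciprocity: 5 ≡ 1 and 59 ≡ 3 (mod 4), so (5/59) = +(59/5).
Reduce top mod 5: now compute (4/5).
Pull out 2^2: since 5 ≡ 5 (mod 8), (2/5) = -1, so (2/5)^2 = +1.
Reached (1/5) = 1. Collecting the sign flips along the way, the symbol is +1.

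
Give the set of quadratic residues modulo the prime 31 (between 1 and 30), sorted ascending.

1 2 4 5 7 8 9 10 14 16 18 19 20 25 28

Square k = 1,…,15 (k and 31−k give the same square):
1²=1, 2²=4, 3²=9, 4²=16, 5²=25, 6²≡5, 7²≡18, 8²≡2, 9²≡19, 10²≡7, 11²≡28, 12²≡20, 13²≡14, 14²≡10, 15²≡8 (mod 31).
So the quadratic residues mod 31 are {1, 2, 4, 5, 7, 8, 9, 10, 14, 16, 18, 19, 20, 25, 28}.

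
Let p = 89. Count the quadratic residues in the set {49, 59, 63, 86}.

(49/89) = +1 → QR.
(59/89) = -1 → non-residue.
(63/89) = -1 → non-residue.
(86/89) = -1 → non-residue.
Total quadratic residues among the 4: 1.

1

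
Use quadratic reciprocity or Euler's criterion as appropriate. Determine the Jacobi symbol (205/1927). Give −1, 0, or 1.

Reciprocity: 205 ≡ 1 and 1927 ≡ 3 (mod 4), so (205/1927) = +(1927/205).
Reduce top mod 205: now compute (82/205).
Pull out 2: since 205 ≡ 5 (mod 8), (2/205) = -1.
Reciprocity: 41 ≡ 1 and 205 ≡ 1 (mod 4), so (41/205) = +(205/41).
Reduce top mod 41: now compute (0/41).
Top reduces to 0: gcd > 1, so the symbol is 0.

0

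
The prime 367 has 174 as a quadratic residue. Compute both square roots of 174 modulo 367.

62, 305

Since 367 ≡ 3 (mod 4), a square root of 174 is 174^((367+1)/4) = 174^92 mod 367.
Repeated squaring: 174^2≡182, 174^4≡94, 174^8≡28, 174^16≡50, 174^32≡298, 174^64≡357 (mod 367).
174^92 = 174^(64+16+8+4) ≡ 62 (mod 367).
Check: 62² = 3844 ≡ 174 (mod 367). The two roots are 62 and 305.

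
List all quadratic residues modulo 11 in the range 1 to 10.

1 3 4 5 9

Square k = 1,…,5 (k and 11−k give the same square):
1²=1, 2²=4, 3²=9, 4²≡5, 5²≡3 (mod 11).
So the quadratic residues mod 11 are {1, 3, 4, 5, 9}.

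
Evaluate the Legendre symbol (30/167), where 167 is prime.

Pull out 2: since 167 ≡ 7 (mod 8), (2/167) = +1.
Reciprocity: 15 ≡ 3 and 167 ≡ 3 (mod 4), so (15/167) = −(167/15).
Reduce top mod 15: now compute (2/15).
Pull out 2: since 15 ≡ 7 (mod 8), (2/15) = +1.
Reached (1/15) = 1. Collecting the sign flips along the way, the symbol is -1.

-1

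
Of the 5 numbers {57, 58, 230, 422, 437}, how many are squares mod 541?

3

(57/541) = +1 → QR.
(58/541) = +1 → QR.
(230/541) = -1 → non-residue.
(422/541) = -1 → non-residue.
(437/541) = +1 → QR.
Total quadratic residues among the 5: 3.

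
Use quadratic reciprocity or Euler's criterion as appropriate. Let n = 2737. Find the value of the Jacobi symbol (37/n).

1

Reciprocity: 37 ≡ 1 and 2737 ≡ 1 (mod 4), so (37/2737) = +(2737/37).
Reduce top mod 37: now compute (36/37).
Pull out 2^2: since 37 ≡ 5 (mod 8), (2/37) = -1, so (2/37)^2 = +1.
Reciprocity: 9 ≡ 1 and 37 ≡ 1 (mod 4), so (9/37) = +(37/9).
Reduce top mod 9: now compute (1/9).
Reached (1/9) = 1. Collecting the sign flips along the way, the symbol is +1.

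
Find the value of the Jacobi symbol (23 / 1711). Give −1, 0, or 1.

Reciprocity: 23 ≡ 3 and 1711 ≡ 3 (mod 4), so (23/1711) = −(1711/23).
Reduce top mod 23: now compute (9/23).
Reciprocity: 9 ≡ 1 and 23 ≡ 3 (mod 4), so (9/23) = +(23/9).
Reduce top mod 9: now compute (5/9).
Reciprocity: 5 ≡ 1 and 9 ≡ 1 (mod 4), so (5/9) = +(9/5).
Reduce top mod 5: now compute (4/5).
Pull out 2^2: since 5 ≡ 5 (mod 8), (2/5) = -1, so (2/5)^2 = +1.
Reached (1/5) = 1. Collecting the sign flips along the way, the symbol is -1.

-1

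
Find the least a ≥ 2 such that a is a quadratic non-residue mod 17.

3

(2/17) = +1, so 2 is a residue.
(3/17) = −1, so 3 is the smallest positive non-residue mod 17.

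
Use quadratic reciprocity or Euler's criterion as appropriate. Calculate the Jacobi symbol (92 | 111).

1

Pull out 2^2: since 111 ≡ 7 (mod 8), (2/111) = +1, so (2/111)^2 = +1.
Reciprocity: 23 ≡ 3 and 111 ≡ 3 (mod 4), so (23/111) = −(111/23).
Reduce top mod 23: now compute (19/23).
Reciprocity: 19 ≡ 3 and 23 ≡ 3 (mod 4), so (19/23) = −(23/19).
Reduce top mod 19: now compute (4/19).
Pull out 2^2: since 19 ≡ 3 (mod 8), (2/19) = -1, so (2/19)^2 = +1.
Reached (1/19) = 1. Collecting the sign flips along the way, the symbol is +1.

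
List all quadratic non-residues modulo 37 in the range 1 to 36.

Square k = 1,…,18 (k and 37−k give the same square):
1²=1, 2²=4, 3²=9, 4²=16, 5²=25, 6²=36, 7²≡12, 8²≡27, 9²≡7, 10²≡26, 11²≡10, 12²≡33, 13²≡21, 14²≡11, 15²≡3, 16²≡34, 17²≡30, 18²≡28 (mod 37).
The residues are {1, 3, 4, 7, 9, 10, 11, 12, 16, 21, 25, 26, 27, 28, 30, 33, 34, 36}; the non-residues are the remaining 18 nonzero classes.

2,5,6,8,13,14,15,17,18,19,20,22,23,24,29,31,32,35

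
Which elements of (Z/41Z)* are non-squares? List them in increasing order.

3 6 7 11 12 13 14 15 17 19 22 24 26 27 28 29 30 34 35 38

Square k = 1,…,20 (k and 41−k give the same square):
1²=1, 2²=4, 3²=9, 4²=16, 5²=25, 6²=36, 7²≡8, 8²≡23, 9²≡40, 10²≡18, 11²≡39, 12²≡21, 13²≡5, 14²≡32, 15²≡20, 16²≡10, 17²≡2, 18²≡37, 19²≡33, 20²≡31 (mod 41).
The residues are {1, 2, 4, 5, 8, 9, 10, 16, 18, 20, 21, 23, 25, 31, 32, 33, 36, 37, 39, 40}; the non-residues are the remaining 20 nonzero classes.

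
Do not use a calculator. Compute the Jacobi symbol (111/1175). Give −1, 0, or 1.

1

Reciprocity: 111 ≡ 3 and 1175 ≡ 3 (mod 4), so (111/1175) = −(1175/111).
Reduce top mod 111: now compute (65/111).
Reciprocity: 65 ≡ 1 and 111 ≡ 3 (mod 4), so (65/111) = +(111/65).
Reduce top mod 65: now compute (46/65).
Pull out 2: since 65 ≡ 1 (mod 8), (2/65) = +1.
Reciprocity: 23 ≡ 3 and 65 ≡ 1 (mod 4), so (23/65) = +(65/23).
Reduce top mod 23: now compute (19/23).
Reciprocity: 19 ≡ 3 and 23 ≡ 3 (mod 4), so (19/23) = −(23/19).
Reduce top mod 19: now compute (4/19).
Pull out 2^2: since 19 ≡ 3 (mod 8), (2/19) = -1, so (2/19)^2 = +1.
Reached (1/19) = 1. Collecting the sign flips along the way, the symbol is +1.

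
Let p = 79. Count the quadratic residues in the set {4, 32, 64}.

(4/79) = +1 → QR.
(32/79) = +1 → QR.
(64/79) = +1 → QR.
Total quadratic residues among the 3: 3.

3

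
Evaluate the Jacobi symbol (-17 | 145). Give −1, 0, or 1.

First reduce: -17 ≡ 128 (mod 145).
Pull out 2^7: since 145 ≡ 1 (mod 8), (2/145) = +1, so (2/145)^7 = +1.
Reached (1/145) = 1. Collecting the sign flips along the way, the symbol is +1.

1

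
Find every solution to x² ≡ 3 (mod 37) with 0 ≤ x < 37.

37 ≡ 1 (mod 4), so we find a root by search.
Trying successive values, 15² = 225 ≡ 3 (mod 37). The other root is 37 − 15 = 22.

15, 22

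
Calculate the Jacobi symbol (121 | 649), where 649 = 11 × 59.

Reciprocity: 121 ≡ 1 and 649 ≡ 1 (mod 4), so (121/649) = +(649/121).
Reduce top mod 121: now compute (44/121).
Pull out 2^2: since 121 ≡ 1 (mod 8), (2/121) = +1, so (2/121)^2 = +1.
Reciprocity: 11 ≡ 3 and 121 ≡ 1 (mod 4), so (11/121) = +(121/11).
Reduce top mod 11: now compute (0/11).
Top reduces to 0: gcd > 1, so the symbol is 0.

0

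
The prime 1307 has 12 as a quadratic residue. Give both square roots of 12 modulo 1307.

Since 1307 ≡ 3 (mod 4), a square root of 12 is 12^((1307+1)/4) = 12^327 mod 1307.
Repeated squaring: 12^2≡144, 12^4≡1131, 12^8≡915, 12^16≡745, 12^32≡857, 12^64≡1222, 12^128≡690, 12^256≡352 (mod 1307).
12^327 = 12^(256+64+4+2+1) ≡ 622 (mod 1307).
Check: 622² = 386884 ≡ 12 (mod 1307). The two roots are 622 and 685.

622, 685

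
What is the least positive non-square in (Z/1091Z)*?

(2/1091) = −1, so 2 is the smallest positive non-residue mod 1091.

2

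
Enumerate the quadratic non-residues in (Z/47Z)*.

5 10 11 13 15 19 20 22 23 26 29 30 31 33 35 38 39 40 41 43 44 45 46

Square k = 1,…,23 (k and 47−k give the same square):
1²=1, 2²=4, 3²=9, 4²=16, 5²=25, 6²=36, 7²≡2, 8²≡17, 9²≡34, 10²≡6, 11²≡27, 12²≡3, 13²≡28, 14²≡8, 15²≡37, 16²≡21, 17²≡7, 18²≡42, 19²≡32, 20²≡24, 21²≡18, 22²≡14, 23²≡12 (mod 47).
The residues are {1, 2, 3, 4, 6, 7, 8, 9, 12, 14, 16, 17, 18, 21, 24, 25, 27, 28, 32, 34, 36, 37, 42}; the non-residues are the remaining 23 nonzero classes.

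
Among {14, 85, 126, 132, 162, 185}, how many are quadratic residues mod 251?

(14/251) = -1 → non-residue.
(85/251) = +1 → QR.
(126/251) = -1 → non-residue.
(132/251) = -1 → non-residue.
(162/251) = -1 → non-residue.
(185/251) = -1 → non-residue.
Total quadratic residues among the 6: 1.

1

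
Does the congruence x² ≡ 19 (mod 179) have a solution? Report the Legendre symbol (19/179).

1

Reciprocity: 19 ≡ 3 and 179 ≡ 3 (mod 4), so (19/179) = −(179/19).
Reduce top mod 19: now compute (8/19).
Pull out 2^3: since 19 ≡ 3 (mod 8), (2/19) = -1, so (2/19)^3 = -1.
Reached (1/19) = 1. Collecting the sign flips along the way, the symbol is +1.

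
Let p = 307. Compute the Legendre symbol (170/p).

1

Pull out 2: since 307 ≡ 3 (mod 8), (2/307) = -1.
Reciprocity: 85 ≡ 1 and 307 ≡ 3 (mod 4), so (85/307) = +(307/85).
Reduce top mod 85: now compute (52/85).
Pull out 2^2: since 85 ≡ 5 (mod 8), (2/85) = -1, so (2/85)^2 = +1.
Reciprocity: 13 ≡ 1 and 85 ≡ 1 (mod 4), so (13/85) = +(85/13).
Reduce top mod 13: now compute (7/13).
Reciprocity: 7 ≡ 3 and 13 ≡ 1 (mod 4), so (7/13) = +(13/7).
Reduce top mod 7: now compute (6/7).
Pull out 2: since 7 ≡ 7 (mod 8), (2/7) = +1.
Reciprocity: 3 ≡ 3 and 7 ≡ 3 (mod 4), so (3/7) = −(7/3).
Reduce top mod 3: now compute (1/3).
Reached (1/3) = 1. Collecting the sign flips along the way, the symbol is +1.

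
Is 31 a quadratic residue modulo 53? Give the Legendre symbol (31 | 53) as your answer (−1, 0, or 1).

-1

Reciprocity: 31 ≡ 3 and 53 ≡ 1 (mod 4), so (31/53) = +(53/31).
Reduce top mod 31: now compute (22/31).
Pull out 2: since 31 ≡ 7 (mod 8), (2/31) = +1.
Reciprocity: 11 ≡ 3 and 31 ≡ 3 (mod 4), so (11/31) = −(31/11).
Reduce top mod 11: now compute (9/11).
Reciprocity: 9 ≡ 1 and 11 ≡ 3 (mod 4), so (9/11) = +(11/9).
Reduce top mod 9: now compute (2/9).
Pull out 2: since 9 ≡ 1 (mod 8), (2/9) = +1.
Reached (1/9) = 1. Collecting the sign flips along the way, the symbol is -1.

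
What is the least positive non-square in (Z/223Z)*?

(2/223) = +1, so 2 is a residue.
(3/223) = −1, so 3 is the smallest positive non-residue mod 223.

3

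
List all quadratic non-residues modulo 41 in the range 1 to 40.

3,6,7,11,12,13,14,15,17,19,22,24,26,27,28,29,30,34,35,38

Square k = 1,…,20 (k and 41−k give the same square):
1²=1, 2²=4, 3²=9, 4²=16, 5²=25, 6²=36, 7²≡8, 8²≡23, 9²≡40, 10²≡18, 11²≡39, 12²≡21, 13²≡5, 14²≡32, 15²≡20, 16²≡10, 17²≡2, 18²≡37, 19²≡33, 20²≡31 (mod 41).
The residues are {1, 2, 4, 5, 8, 9, 10, 16, 18, 20, 21, 23, 25, 31, 32, 33, 36, 37, 39, 40}; the non-residues are the remaining 20 nonzero classes.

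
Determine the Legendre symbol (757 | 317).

First reduce: 757 ≡ 123 (mod 317).
Reciprocity: 123 ≡ 3 and 317 ≡ 1 (mod 4), so (123/317) = +(317/123).
Reduce top mod 123: now compute (71/123).
Reciprocity: 71 ≡ 3 and 123 ≡ 3 (mod 4), so (71/123) = −(123/71).
Reduce top mod 71: now compute (52/71).
Pull out 2^2: since 71 ≡ 7 (mod 8), (2/71) = +1, so (2/71)^2 = +1.
Reciprocity: 13 ≡ 1 and 71 ≡ 3 (mod 4), so (13/71) = +(71/13).
Reduce top mod 13: now compute (6/13).
Pull out 2: since 13 ≡ 5 (mod 8), (2/13) = -1.
Reciprocity: 3 ≡ 3 and 13 ≡ 1 (mod 4), so (3/13) = +(13/3).
Reduce top mod 3: now compute (1/3).
Reached (1/3) = 1. Collecting the sign flips along the way, the symbol is +1.

1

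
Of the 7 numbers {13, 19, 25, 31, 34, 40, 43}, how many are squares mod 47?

(13/47) = -1 → non-residue.
(19/47) = -1 → non-residue.
(25/47) = +1 → QR.
(31/47) = -1 → non-residue.
(34/47) = +1 → QR.
(40/47) = -1 → non-residue.
(43/47) = -1 → non-residue.
Total quadratic residues among the 7: 2.

2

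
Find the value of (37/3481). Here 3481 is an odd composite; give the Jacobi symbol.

1

Reciprocity: 37 ≡ 1 and 3481 ≡ 1 (mod 4), so (37/3481) = +(3481/37).
Reduce top mod 37: now compute (3/37).
Reciprocity: 3 ≡ 3 and 37 ≡ 1 (mod 4), so (3/37) = +(37/3).
Reduce top mod 3: now compute (1/3).
Reached (1/3) = 1. Collecting the sign flips along the way, the symbol is +1.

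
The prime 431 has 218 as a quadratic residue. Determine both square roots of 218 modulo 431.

Since 431 ≡ 3 (mod 4), a square root of 218 is 218^((431+1)/4) = 218^108 mod 431.
Repeated squaring: 218^2≡114, 218^4≡66, 218^8≡46, 218^16≡392, 218^32≡228, 218^64≡264 (mod 431).
218^108 = 218^(64+32+8+4) ≡ 205 (mod 431).
Check: 205² = 42025 ≡ 218 (mod 431). The two roots are 205 and 226.

205, 226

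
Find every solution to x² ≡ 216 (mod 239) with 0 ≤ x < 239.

Since 239 ≡ 3 (mod 4), a square root of 216 is 216^((239+1)/4) = 216^60 mod 239.
Repeated squaring: 216^2≡51, 216^4≡211, 216^8≡67, 216^16≡187, 216^32≡75 (mod 239).
216^60 = 216^(32+16+8+4) ≡ 132 (mod 239).
Check: 132² = 17424 ≡ 216 (mod 239). The two roots are 107 and 132.

107, 132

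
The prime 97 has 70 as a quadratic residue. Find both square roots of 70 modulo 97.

19, 78

97 ≡ 1 (mod 4), so we find a root by search.
Trying successive values, 19² = 361 ≡ 70 (mod 97). The other root is 97 − 19 = 78.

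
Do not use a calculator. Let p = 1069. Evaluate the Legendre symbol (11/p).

Euler's criterion: (11/1069) ≡ 11^534 (mod 1069).
11^2 ≡ 121 (mod 1069)
11^4 ≡ 744 (mod 1069)
11^8 ≡ 863 (mod 1069)
11^16 ≡ 745 (mod 1069)
11^32 ≡ 214 (mod 1069)
11^64 ≡ 898 (mod 1069)
11^128 ≡ 378 (mod 1069)
11^256 ≡ 707 (mod 1069)
11^512 ≡ 626 (mod 1069)
11^534 = 11^(512+16+4+2) ≡ 1068 (mod 1069).
Result is 1068 ≡ −1, so (11/1069) = −1.

-1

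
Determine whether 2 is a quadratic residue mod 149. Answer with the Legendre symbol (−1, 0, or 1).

-1

Pull out 2: since 149 ≡ 5 (mod 8), (2/149) = -1.
Reached (1/149) = 1. Collecting the sign flips along the way, the symbol is -1.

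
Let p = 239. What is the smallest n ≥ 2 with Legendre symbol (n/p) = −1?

(2/239) = +1, so 2 is a residue.
(3/239) = +1, so 3 is a residue.
(4/239) = +1, so 4 is a residue.
(5/239) = +1, so 5 is a residue.
(6/239) = +1, so 6 is a residue.
(7/239) = −1, so 7 is the smallest positive non-residue mod 239.

7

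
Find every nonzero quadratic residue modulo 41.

1,2,4,5,8,9,10,16,18,20,21,23,25,31,32,33,36,37,39,40

Square k = 1,…,20 (k and 41−k give the same square):
1²=1, 2²=4, 3²=9, 4²=16, 5²=25, 6²=36, 7²≡8, 8²≡23, 9²≡40, 10²≡18, 11²≡39, 12²≡21, 13²≡5, 14²≡32, 15²≡20, 16²≡10, 17²≡2, 18²≡37, 19²≡33, 20²≡31 (mod 41).
So the quadratic residues mod 41 are {1, 2, 4, 5, 8, 9, 10, 16, 18, 20, 21, 23, 25, 31, 32, 33, 36, 37, 39, 40}.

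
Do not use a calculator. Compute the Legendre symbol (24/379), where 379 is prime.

1

Euler's criterion: (24/379) ≡ 24^189 (mod 379).
24^2 ≡ 197 (mod 379)
24^4 ≡ 151 (mod 379)
24^8 ≡ 61 (mod 379)
24^16 ≡ 310 (mod 379)
24^32 ≡ 213 (mod 379)
24^64 ≡ 268 (mod 379)
24^128 ≡ 193 (mod 379)
24^189 = 24^(128+32+16+8+4+1) ≡ 1 (mod 379).
Result is 1, so (24/379) = 1.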